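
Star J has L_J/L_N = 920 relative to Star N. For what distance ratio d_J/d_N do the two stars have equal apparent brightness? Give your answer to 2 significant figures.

30

Equal flux requires L_J/d_J² = L_N/d_N², so d_J/d_N = √(L_J/L_N)
= √(920) = 30.33.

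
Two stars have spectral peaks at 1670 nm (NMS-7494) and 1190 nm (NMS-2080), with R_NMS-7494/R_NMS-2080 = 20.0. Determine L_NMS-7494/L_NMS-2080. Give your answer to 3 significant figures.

103

Wien's law gives T ∝ 1/λ_max, so T_NMS-7494/T_NMS-2080 = λ_NMS-2080/λ_NMS-7494 = 1190/1670 = 0.7126.
Then L ∝ R²T⁴ gives L_NMS-7494/L_NMS-2080 = (20.0)² × (0.7126)⁴ = 400.0 × 0.2578 = 103.1.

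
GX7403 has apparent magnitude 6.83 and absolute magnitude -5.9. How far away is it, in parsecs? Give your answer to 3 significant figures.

3.52×10^3 pc

m − M = 5 log₁₀(d/10 pc)
6.83 − (-5.9) = 12.73 = 5 log₁₀(d/10)
d = 10 × 10^(12.73/5) = 10 × 10^2.546 = 3516 pc.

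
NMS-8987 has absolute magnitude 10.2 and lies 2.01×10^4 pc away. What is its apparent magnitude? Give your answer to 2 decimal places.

m = M + 5 log₁₀(d/10 pc) = 10.2 + 5 log₁₀(2.01×10^4/10)
  = 10.2 + 5 × 3.303 = 10.2 + 16.52 = 26.72.

26.72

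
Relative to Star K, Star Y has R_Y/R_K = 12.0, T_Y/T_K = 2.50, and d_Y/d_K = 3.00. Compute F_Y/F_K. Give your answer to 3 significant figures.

625

L_Y/L_K = (R_Y/R_K)²(T_Y/T_K)⁴ = (12.0)² × (2.50)⁴ = 5625.
F_Y/F_K = (L_Y/L_K)/(d_Y/d_K)² = 5625 / (3.00)² = 625.0.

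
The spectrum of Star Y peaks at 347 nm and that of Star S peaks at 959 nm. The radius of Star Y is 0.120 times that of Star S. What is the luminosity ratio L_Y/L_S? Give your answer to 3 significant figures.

Wien's law gives T ∝ 1/λ_max, so T_Y/T_S = λ_S/λ_Y = 959/347 = 2.764.
Then L ∝ R²T⁴ gives L_Y/L_S = (0.120)² × (2.764)⁴ = 0.01440 × 58.34 = 0.8401.

0.840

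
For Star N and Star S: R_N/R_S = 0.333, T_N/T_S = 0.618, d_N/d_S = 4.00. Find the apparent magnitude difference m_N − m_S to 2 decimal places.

7.49

L_N/L_S = (0.333)²(0.618)⁴ = 0.01617.
F_N/F_S = (L_N/L_S)/(d_N/d_S)² = 0.01617/16.00 = 0.001011.
m_N − m_S = −2.5 log₁₀(0.001011) = 7.49.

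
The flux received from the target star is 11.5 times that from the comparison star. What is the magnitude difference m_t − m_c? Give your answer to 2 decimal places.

m_t − m_c = −2.5 log₁₀(F_t/F_c) = −2.5 log₁₀(11.5) = −2.5 × (1.061) = -2.652.

-2.65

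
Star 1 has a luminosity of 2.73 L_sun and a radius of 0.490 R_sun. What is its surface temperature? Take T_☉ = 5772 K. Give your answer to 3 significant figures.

T/T_☉ = (L/L_☉)^(1/4) / (R/R_☉)^(1/2)
T = 5772 × (2.73)^(1/4) / √(0.490) = 5772 × 1.285 / 0.7000 = 1.060×10^4 K.

1.06×10^4 K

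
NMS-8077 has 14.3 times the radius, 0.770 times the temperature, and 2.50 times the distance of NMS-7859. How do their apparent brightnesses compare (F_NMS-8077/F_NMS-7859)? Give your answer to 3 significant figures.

11.5

L_NMS-8077/L_NMS-7859 = (R_NMS-8077/R_NMS-7859)²(T_NMS-8077/T_NMS-7859)⁴ = (14.3)² × (0.770)⁴ = 71.88.
F_NMS-8077/F_NMS-7859 = (L_NMS-8077/L_NMS-7859)/(d_NMS-8077/d_NMS-7859)² = 71.88 / (2.50)² = 11.50.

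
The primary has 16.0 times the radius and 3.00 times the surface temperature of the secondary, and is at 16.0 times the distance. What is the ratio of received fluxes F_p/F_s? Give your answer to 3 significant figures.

81.0

L_p/L_s = (R_p/R_s)²(T_p/T_s)⁴ = (16.0)² × (3.00)⁴ = 2.074×10^4.
F_p/F_s = (L_p/L_s)/(d_p/d_s)² = 2.074×10^4 / (16.0)² = 81.00.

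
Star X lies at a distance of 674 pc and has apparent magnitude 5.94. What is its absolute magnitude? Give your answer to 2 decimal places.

M = m − 5 log₁₀(d/10 pc) = 5.94 − 5 log₁₀(674/10)
  = 5.94 − 5 × 1.829 = 5.94 − 9.14 = -3.20.

-3.20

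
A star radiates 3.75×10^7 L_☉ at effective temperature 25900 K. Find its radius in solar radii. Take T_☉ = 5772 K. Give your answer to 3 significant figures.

304 solar radii

R/R_☉ = √(L/L_☉) / (T/T_☉)² = √(3.75×10^7) / (4.487)²
       = 6124 / 20.13 = 304.1.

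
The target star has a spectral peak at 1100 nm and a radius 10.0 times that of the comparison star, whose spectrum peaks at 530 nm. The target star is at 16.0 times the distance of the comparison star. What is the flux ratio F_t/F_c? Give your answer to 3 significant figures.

0.0211

Wien's law: T_t/T_c = λ_c/λ_t = 530/1100 = 0.4818.
L_t/L_c = (R_t/R_c)²(T_t/T_c)⁴ = (10.0)²(0.4818)⁴ = 5.389.
F_t/F_c = (L_t/L_c)/(d_t/d_c)² = 5.389/(16.0)² = 0.02105.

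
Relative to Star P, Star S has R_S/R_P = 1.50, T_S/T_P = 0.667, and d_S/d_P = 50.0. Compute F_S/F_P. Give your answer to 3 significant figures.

1.78×10^-4

L_S/L_P = (R_S/R_P)²(T_S/T_P)⁴ = (1.50)² × (0.667)⁴ = 0.4453.
F_S/F_P = (L_S/L_P)/(d_S/d_P)² = 0.4453 / (50.0)² = 1.781×10^-4.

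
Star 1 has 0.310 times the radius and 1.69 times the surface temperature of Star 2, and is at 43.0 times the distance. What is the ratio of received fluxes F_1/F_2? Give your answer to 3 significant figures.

4.24×10^-4

L_1/L_2 = (R_1/R_2)²(T_1/T_2)⁴ = (0.310)² × (1.69)⁴ = 0.7839.
F_1/F_2 = (L_1/L_2)/(d_1/d_2)² = 0.7839 / (43.0)² = 4.240×10^-4.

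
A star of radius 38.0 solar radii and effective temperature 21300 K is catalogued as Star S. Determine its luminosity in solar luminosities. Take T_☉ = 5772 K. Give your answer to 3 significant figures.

2.68×10^5 solar luminosities

L/L_☉ = (R/R_☉)² (T/T_☉)⁴ = (38.0)² × (21300/5772)⁴
       = 1444 × (3.690)⁴ = 1444 × 185.4 = 2.678×10^5.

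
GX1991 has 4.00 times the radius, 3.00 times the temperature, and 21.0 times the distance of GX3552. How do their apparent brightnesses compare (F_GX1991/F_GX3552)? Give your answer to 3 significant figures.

L_GX1991/L_GX3552 = (R_GX1991/R_GX3552)²(T_GX1991/T_GX3552)⁴ = (4.00)² × (3.00)⁴ = 1296.
F_GX1991/F_GX3552 = (L_GX1991/L_GX3552)/(d_GX1991/d_GX3552)² = 1296 / (21.0)² = 2.939.

2.94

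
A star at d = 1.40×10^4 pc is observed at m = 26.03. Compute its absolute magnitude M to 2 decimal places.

M = m − 5 log₁₀(d/10 pc) = 26.03 − 5 log₁₀(1.40×10^4/10)
  = 26.03 − 5 × 3.146 = 26.03 − 15.73 = 10.30.

10.30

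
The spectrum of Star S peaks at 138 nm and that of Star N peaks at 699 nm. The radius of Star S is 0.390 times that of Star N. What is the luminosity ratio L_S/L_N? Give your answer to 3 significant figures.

100

Wien's law gives T ∝ 1/λ_max, so T_S/T_N = λ_N/λ_S = 699/138 = 5.065.
Then L ∝ R²T⁴ gives L_S/L_N = (0.390)² × (5.065)⁴ = 0.1521 × 658.3 = 100.1.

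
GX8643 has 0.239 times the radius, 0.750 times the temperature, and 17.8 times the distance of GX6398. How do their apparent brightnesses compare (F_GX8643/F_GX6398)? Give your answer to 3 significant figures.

L_GX8643/L_GX6398 = (R_GX8643/R_GX6398)²(T_GX8643/T_GX6398)⁴ = (0.239)² × (0.750)⁴ = 0.01807.
F_GX8643/F_GX6398 = (L_GX8643/L_GX6398)/(d_GX8643/d_GX6398)² = 0.01807 / (17.8)² = 5.704×10^-5.

5.70×10^-5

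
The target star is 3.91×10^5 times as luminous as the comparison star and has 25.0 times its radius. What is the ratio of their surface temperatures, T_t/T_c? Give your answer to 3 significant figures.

5.00

L ∝ R²T⁴ gives T ∝ (L/R²)^(1/4), so
T_t/T_c = (3.91×10^5 / 25.0²)^(1/4) = (625.6)^(1/4) = 5.001.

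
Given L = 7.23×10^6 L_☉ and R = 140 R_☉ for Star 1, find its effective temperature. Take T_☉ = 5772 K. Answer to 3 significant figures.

2.53×10^4 K

T/T_☉ = (L/L_☉)^(1/4) / (R/R_☉)^(1/2)
T = 5772 × (7.23×10^6)^(1/4) / √(140) = 5772 × 51.85 / 11.83 = 2.530×10^4 K.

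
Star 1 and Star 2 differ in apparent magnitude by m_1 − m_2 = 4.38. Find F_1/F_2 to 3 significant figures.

F_1/F_2 = 10^(−(m_1 − m_2)/2.5) = 10^(-4.38/2.5) = 10^-1.752 = 0.01770.

0.0177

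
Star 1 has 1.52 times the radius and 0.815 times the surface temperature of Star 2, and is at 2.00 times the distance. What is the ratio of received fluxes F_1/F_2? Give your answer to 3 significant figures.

0.255

L_1/L_2 = (R_1/R_2)²(T_1/T_2)⁴ = (1.52)² × (0.815)⁴ = 1.019.
F_1/F_2 = (L_1/L_2)/(d_1/d_2)² = 1.019 / (2.00)² = 0.2548.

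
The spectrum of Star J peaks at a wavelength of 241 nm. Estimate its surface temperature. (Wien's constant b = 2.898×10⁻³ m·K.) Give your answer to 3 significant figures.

1.20×10^4 K

T = b/λ_max = 2.898×10⁻³ / (241×10⁻⁹) = 1.202×10^4 K.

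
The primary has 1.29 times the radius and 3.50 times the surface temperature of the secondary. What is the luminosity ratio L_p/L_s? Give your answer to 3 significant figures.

250

From the Stefan–Boltzmann law, L ∝ R²T⁴, so
L_p/L_s = (R_p/R_s)² (T_p/T_s)⁴ = (1.29)² × (3.50)⁴ = 1.664 × 150.1 = 249.7.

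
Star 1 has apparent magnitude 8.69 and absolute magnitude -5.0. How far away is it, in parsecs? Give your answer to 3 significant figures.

m − M = 5 log₁₀(d/10 pc)
8.69 − (-5.0) = 13.69 = 5 log₁₀(d/10)
d = 10 × 10^(13.69/5) = 10 × 10^2.738 = 5470 pc.

5.47×10^3 pc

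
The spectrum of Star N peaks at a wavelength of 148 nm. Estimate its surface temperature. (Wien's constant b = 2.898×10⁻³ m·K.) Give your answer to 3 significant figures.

1.96×10^4 K

T = b/λ_max = 2.898×10⁻³ / (148×10⁻⁹) = 1.958×10^4 K.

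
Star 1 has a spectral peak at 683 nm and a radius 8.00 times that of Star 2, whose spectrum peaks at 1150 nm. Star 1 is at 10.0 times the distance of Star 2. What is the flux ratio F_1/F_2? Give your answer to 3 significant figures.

5.14

Wien's law: T_1/T_2 = λ_2/λ_1 = 1150/683 = 1.684.
L_1/L_2 = (R_1/R_2)²(T_1/T_2)⁴ = (8.00)²(1.684)⁴ = 514.4.
F_1/F_2 = (L_1/L_2)/(d_1/d_2)² = 514.4/(10.0)² = 5.144.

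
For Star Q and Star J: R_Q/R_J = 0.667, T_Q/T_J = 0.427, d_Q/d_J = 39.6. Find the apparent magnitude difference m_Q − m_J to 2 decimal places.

L_Q/L_J = (0.667)²(0.427)⁴ = 0.01479.
F_Q/F_J = (L_Q/L_J)/(d_Q/d_J)² = 0.01479/1568 = 9.431×10^-6.
m_Q − m_J = −2.5 log₁₀(9.431×10^-6) = 12.56.

12.56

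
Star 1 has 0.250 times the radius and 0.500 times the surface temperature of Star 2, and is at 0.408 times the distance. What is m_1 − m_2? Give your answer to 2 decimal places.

4.07

L_1/L_2 = (0.250)²(0.500)⁴ = 0.003906.
F_1/F_2 = (L_1/L_2)/(d_1/d_2)² = 0.003906/0.1665 = 0.02347.
m_1 − m_2 = −2.5 log₁₀(0.02347) = 4.07.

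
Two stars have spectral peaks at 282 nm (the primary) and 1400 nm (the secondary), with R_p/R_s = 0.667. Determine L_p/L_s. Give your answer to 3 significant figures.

270

Wien's law gives T ∝ 1/λ_max, so T_p/T_s = λ_s/λ_p = 1400/282 = 4.965.
Then L ∝ R²T⁴ gives L_p/L_s = (0.667)² × (4.965)⁴ = 0.4449 × 607.5 = 270.3.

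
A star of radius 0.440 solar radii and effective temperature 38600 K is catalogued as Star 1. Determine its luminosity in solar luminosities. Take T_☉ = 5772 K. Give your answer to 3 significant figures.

387 solar luminosities

L/L_☉ = (R/R_☉)² (T/T_☉)⁴ = (0.440)² × (38600/5772)⁴
       = 0.1936 × (6.687)⁴ = 0.1936 × 2000 = 387.2.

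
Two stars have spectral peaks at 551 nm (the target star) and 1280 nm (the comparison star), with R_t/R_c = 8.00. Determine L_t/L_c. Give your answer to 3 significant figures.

Wien's law gives T ∝ 1/λ_max, so T_t/T_c = λ_c/λ_t = 1280/551 = 2.323.
Then L ∝ R²T⁴ gives L_t/L_c = (8.00)² × (2.323)⁴ = 64.00 × 29.12 = 1864.

1.86×10^3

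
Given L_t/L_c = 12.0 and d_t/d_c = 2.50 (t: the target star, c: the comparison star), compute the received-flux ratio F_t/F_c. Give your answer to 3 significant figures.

1.92

F = L/(4πd²), so F_t/F_c = (L_t/L_c) / (d_t/d_c)²
= 12.0 / (2.50)² = 12.0 / 6.250 = 1.920.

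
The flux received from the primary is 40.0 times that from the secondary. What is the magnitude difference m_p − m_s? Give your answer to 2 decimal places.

m_p − m_s = −2.5 log₁₀(F_p/F_s) = −2.5 log₁₀(40.0) = −2.5 × (1.602) = -4.005.

-4.01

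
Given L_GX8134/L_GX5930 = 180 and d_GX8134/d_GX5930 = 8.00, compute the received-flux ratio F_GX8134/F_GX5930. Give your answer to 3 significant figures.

2.81

F = L/(4πd²), so F_GX8134/F_GX5930 = (L_GX8134/L_GX5930) / (d_GX8134/d_GX5930)²
= 180 / (8.00)² = 180 / 64.00 = 2.812.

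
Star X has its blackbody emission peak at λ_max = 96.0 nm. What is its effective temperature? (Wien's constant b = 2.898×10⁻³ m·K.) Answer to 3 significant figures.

3.02×10^4 K

T = b/λ_max = 2.898×10⁻³ / (96.0×10⁻⁹) = 3.019×10^4 K.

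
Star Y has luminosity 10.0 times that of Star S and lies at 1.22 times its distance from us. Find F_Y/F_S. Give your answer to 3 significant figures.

F = L/(4πd²), so F_Y/F_S = (L_Y/L_S) / (d_Y/d_S)²
= 10.0 / (1.22)² = 10.0 / 1.488 = 6.719.

6.72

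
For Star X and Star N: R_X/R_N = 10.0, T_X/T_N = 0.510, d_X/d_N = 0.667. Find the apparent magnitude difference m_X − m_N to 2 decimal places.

-2.96

L_X/L_N = (10.0)²(0.510)⁴ = 6.765.
F_X/F_N = (L_X/L_N)/(d_X/d_N)² = 6.765/0.4449 = 15.21.
m_X − m_N = −2.5 log₁₀(15.21) = -2.96.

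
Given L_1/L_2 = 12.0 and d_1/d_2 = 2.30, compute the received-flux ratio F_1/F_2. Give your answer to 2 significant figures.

F = L/(4πd²), so F_1/F_2 = (L_1/L_2) / (d_1/d_2)²
= 12.0 / (2.30)² = 12.0 / 5.290 = 2.268.

2.3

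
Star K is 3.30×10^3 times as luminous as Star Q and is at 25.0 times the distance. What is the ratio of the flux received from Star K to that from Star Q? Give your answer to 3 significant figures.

5.28

F = L/(4πd²), so F_K/F_Q = (L_K/L_Q) / (d_K/d_Q)²
= 3.30×10^3 / (25.0)² = 3.30×10^3 / 625.0 = 5.280.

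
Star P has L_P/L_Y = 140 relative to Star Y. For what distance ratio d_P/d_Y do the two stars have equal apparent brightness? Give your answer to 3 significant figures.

Equal flux requires L_P/d_P² = L_Y/d_Y², so d_P/d_Y = √(L_P/L_Y)
= √(140) = 11.83.

11.8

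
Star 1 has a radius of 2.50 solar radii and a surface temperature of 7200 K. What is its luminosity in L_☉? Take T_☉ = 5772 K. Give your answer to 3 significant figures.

L/L_☉ = (R/R_☉)² (T/T_☉)⁴ = (2.50)² × (7200/5772)⁴
       = 6.250 × (1.247)⁴ = 6.250 × 2.421 = 15.13.

15.1 L_☉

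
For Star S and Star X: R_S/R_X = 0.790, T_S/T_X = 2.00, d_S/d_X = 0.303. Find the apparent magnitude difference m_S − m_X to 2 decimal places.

L_S/L_X = (0.790)²(2.00)⁴ = 9.986.
F_S/F_X = (L_S/L_X)/(d_S/d_X)² = 9.986/0.09181 = 108.8.
m_S − m_X = −2.5 log₁₀(108.8) = -5.09.

-5.09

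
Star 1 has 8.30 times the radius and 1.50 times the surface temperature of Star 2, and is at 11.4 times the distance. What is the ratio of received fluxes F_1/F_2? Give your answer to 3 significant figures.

2.68

L_1/L_2 = (R_1/R_2)²(T_1/T_2)⁴ = (8.30)² × (1.50)⁴ = 348.8.
F_1/F_2 = (L_1/L_2)/(d_1/d_2)² = 348.8 / (11.4)² = 2.684.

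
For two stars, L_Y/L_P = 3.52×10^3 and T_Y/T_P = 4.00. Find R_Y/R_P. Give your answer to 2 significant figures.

L ∝ R²T⁴ gives R ∝ √L / T², so
R_Y/R_P = √(3.52×10^3) / (4.00)² = 59.33 / 16.00 = 3.708.

3.7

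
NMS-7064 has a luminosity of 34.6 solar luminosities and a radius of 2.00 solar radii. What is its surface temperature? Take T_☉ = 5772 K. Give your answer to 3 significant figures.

T/T_☉ = (L/L_☉)^(1/4) / (R/R_☉)^(1/2)
T = 5772 × (34.6)^(1/4) / √(2.00) = 5772 × 2.425 / 1.414 = 9899 K.

9.90×10^3 K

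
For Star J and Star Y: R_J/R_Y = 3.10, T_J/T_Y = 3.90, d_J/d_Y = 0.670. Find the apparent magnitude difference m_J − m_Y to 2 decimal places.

-9.24

L_J/L_Y = (3.10)²(3.90)⁴ = 2223.
F_J/F_Y = (L_J/L_Y)/(d_J/d_Y)² = 2223/0.4489 = 4953.
m_J − m_Y = −2.5 log₁₀(4953) = -9.24.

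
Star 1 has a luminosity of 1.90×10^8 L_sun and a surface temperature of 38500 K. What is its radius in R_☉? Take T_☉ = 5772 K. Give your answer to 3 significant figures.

310 R_☉

R/R_☉ = √(L/L_☉) / (T/T_☉)² = √(1.90×10^8) / (6.670)²
       = 1.378×10^4 / 44.49 = 309.8.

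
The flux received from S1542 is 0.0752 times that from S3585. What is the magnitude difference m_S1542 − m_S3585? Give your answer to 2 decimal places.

m_S1542 − m_S3585 = −2.5 log₁₀(F_S1542/F_S3585) = −2.5 log₁₀(0.0752) = −2.5 × (-1.124) = 2.809.

2.81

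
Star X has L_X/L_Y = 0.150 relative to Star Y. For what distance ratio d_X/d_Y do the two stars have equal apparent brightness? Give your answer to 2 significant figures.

0.39

Equal flux requires L_X/d_X² = L_Y/d_Y², so d_X/d_Y = √(L_X/L_Y)
= √(0.150) = 0.3873.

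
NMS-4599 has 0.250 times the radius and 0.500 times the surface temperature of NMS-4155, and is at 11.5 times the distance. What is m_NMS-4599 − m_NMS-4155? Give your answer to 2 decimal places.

11.32

L_NMS-4599/L_NMS-4155 = (0.250)²(0.500)⁴ = 0.003906.
F_NMS-4599/F_NMS-4155 = (L_NMS-4599/L_NMS-4155)/(d_NMS-4599/d_NMS-4155)² = 0.003906/132.2 = 2.954×10^-5.
m_NMS-4599 − m_NMS-4155 = −2.5 log₁₀(2.954×10^-5) = 11.32.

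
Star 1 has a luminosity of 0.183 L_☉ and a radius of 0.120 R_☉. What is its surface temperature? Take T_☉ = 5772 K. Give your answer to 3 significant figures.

T/T_☉ = (L/L_☉)^(1/4) / (R/R_☉)^(1/2)
T = 5772 × (0.183)^(1/4) / √(0.120) = 5772 × 0.6541 / 0.3464 = 1.090×10^4 K.

1.09×10^4 K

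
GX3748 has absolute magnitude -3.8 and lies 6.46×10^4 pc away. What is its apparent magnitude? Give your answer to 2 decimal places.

15.25

m = M + 5 log₁₀(d/10 pc) = -3.8 + 5 log₁₀(6.46×10^4/10)
  = -3.8 + 5 × 3.810 = -3.8 + 19.05 = 15.25.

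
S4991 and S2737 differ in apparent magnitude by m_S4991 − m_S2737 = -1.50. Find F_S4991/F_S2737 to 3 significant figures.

3.98

F_S4991/F_S2737 = 10^(−(m_S4991 − m_S2737)/2.5) = 10^(1.50/2.5) = 10^0.600 = 3.981.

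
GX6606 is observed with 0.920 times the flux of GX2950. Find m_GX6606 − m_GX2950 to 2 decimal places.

m_GX6606 − m_GX2950 = −2.5 log₁₀(F_GX6606/F_GX2950) = −2.5 log₁₀(0.920) = −2.5 × (-0.036) = 0.091.

0.09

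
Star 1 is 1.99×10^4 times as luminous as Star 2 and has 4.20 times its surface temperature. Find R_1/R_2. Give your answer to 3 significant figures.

8.00

L ∝ R²T⁴ gives R ∝ √L / T², so
R_1/R_2 = √(1.99×10^4) / (4.20)² = 141.1 / 17.64 = 7.997.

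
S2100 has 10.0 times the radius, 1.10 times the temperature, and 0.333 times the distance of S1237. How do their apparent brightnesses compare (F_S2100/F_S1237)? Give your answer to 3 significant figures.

L_S2100/L_S1237 = (R_S2100/R_S1237)²(T_S2100/T_S1237)⁴ = (10.0)² × (1.10)⁴ = 146.4.
F_S2100/F_S1237 = (L_S2100/L_S1237)/(d_S2100/d_S1237)² = 146.4 / (0.333)² = 1320.

1.32×10^3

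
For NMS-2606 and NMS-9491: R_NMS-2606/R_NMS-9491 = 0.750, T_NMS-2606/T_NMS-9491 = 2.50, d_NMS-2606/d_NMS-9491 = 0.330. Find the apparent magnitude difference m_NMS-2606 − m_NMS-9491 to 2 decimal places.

L_NMS-2606/L_NMS-9491 = (0.750)²(2.50)⁴ = 21.97.
F_NMS-2606/F_NMS-9491 = (L_NMS-2606/L_NMS-9491)/(d_NMS-2606/d_NMS-9491)² = 21.97/0.1089 = 201.8.
m_NMS-2606 − m_NMS-9491 = −2.5 log₁₀(201.8) = -5.76.

-5.76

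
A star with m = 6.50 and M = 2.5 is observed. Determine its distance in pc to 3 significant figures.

63.1 pc

m − M = 5 log₁₀(d/10 pc)
6.50 − (2.5) = 4.00 = 5 log₁₀(d/10)
d = 10 × 10^(4.00/5) = 10 × 10^0.800 = 63.10 pc.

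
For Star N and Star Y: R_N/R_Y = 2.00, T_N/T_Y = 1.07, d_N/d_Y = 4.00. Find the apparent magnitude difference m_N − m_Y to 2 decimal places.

1.21

L_N/L_Y = (2.00)²(1.07)⁴ = 5.243.
F_N/F_Y = (L_N/L_Y)/(d_N/d_Y)² = 5.243/16.00 = 0.3277.
m_N − m_Y = −2.5 log₁₀(0.3277) = 1.21.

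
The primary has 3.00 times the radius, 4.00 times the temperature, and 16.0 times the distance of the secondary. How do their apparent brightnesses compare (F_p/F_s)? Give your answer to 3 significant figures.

9.00

L_p/L_s = (R_p/R_s)²(T_p/T_s)⁴ = (3.00)² × (4.00)⁴ = 2304.
F_p/F_s = (L_p/L_s)/(d_p/d_s)² = 2304 / (16.0)² = 9.000.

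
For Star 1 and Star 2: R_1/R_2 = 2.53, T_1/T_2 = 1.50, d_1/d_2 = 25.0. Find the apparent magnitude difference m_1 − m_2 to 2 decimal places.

L_1/L_2 = (2.53)²(1.50)⁴ = 32.40.
F_1/F_2 = (L_1/L_2)/(d_1/d_2)² = 32.40/625.0 = 0.05185.
m_1 − m_2 = −2.5 log₁₀(0.05185) = 3.21.

3.21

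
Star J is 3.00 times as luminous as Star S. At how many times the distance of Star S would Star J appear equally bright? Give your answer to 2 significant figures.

1.7

Equal flux requires L_J/d_J² = L_S/d_S², so d_J/d_S = √(L_J/L_S)
= √(3.00) = 1.732.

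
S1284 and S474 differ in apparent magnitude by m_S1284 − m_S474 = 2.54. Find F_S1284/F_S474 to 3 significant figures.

0.0964

F_S1284/F_S474 = 10^(−(m_S1284 − m_S474)/2.5) = 10^(-2.54/2.5) = 10^-1.016 = 0.09638.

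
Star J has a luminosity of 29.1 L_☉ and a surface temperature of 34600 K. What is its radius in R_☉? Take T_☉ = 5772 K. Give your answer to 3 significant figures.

R/R_☉ = √(L/L_☉) / (T/T_☉)² = √(29.1) / (5.994)²
       = 5.394 / 35.93 = 0.1501.

0.150 R_☉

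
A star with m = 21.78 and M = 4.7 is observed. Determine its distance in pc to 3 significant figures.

m − M = 5 log₁₀(d/10 pc)
21.78 − (4.7) = 17.08 = 5 log₁₀(d/10)
d = 10 × 10^(17.08/5) = 10 × 10^3.416 = 2.606×10^4 pc.

2.61×10^4 pc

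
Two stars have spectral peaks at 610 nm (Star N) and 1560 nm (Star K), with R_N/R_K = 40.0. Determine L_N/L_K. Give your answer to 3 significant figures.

Wien's law gives T ∝ 1/λ_max, so T_N/T_K = λ_K/λ_N = 1560/610 = 2.557.
Then L ∝ R²T⁴ gives L_N/L_K = (40.0)² × (2.557)⁴ = 1600 × 42.77 = 6.844×10^4.

6.84×10^4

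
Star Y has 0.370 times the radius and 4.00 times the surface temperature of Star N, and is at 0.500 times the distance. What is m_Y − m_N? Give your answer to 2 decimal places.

-5.37

L_Y/L_N = (0.370)²(4.00)⁴ = 35.05.
F_Y/F_N = (L_Y/L_N)/(d_Y/d_N)² = 35.05/0.2500 = 140.2.
m_Y − m_N = −2.5 log₁₀(140.2) = -5.37.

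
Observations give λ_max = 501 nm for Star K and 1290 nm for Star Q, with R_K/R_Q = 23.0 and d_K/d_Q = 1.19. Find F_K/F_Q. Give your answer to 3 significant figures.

1.64×10^4

Wien's law: T_K/T_Q = λ_Q/λ_K = 1290/501 = 2.575.
L_K/L_Q = (R_K/R_Q)²(T_K/T_Q)⁴ = (23.0)²(2.575)⁴ = 2.325×10^4.
F_K/F_Q = (L_K/L_Q)/(d_K/d_Q)² = 2.325×10^4/(1.19)² = 1.642×10^4.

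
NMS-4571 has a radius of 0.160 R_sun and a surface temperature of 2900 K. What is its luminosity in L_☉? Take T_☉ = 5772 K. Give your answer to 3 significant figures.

0.00163 L_☉

L/L_☉ = (R/R_☉)² (T/T_☉)⁴ = (0.160)² × (2900/5772)⁴
       = 0.02560 × (0.5024)⁴ = 0.02560 × 0.06372 = 0.001631.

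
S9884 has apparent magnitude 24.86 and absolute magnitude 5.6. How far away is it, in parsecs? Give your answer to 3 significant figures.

m − M = 5 log₁₀(d/10 pc)
24.86 − (5.6) = 19.26 = 5 log₁₀(d/10)
d = 10 × 10^(19.26/5) = 10 × 10^3.852 = 7.112×10^4 pc.

7.11×10^4 pc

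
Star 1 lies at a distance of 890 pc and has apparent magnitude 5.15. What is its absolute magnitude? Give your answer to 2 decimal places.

M = m − 5 log₁₀(d/10 pc) = 5.15 − 5 log₁₀(890/10)
  = 5.15 − 5 × 1.949 = 5.15 − 9.75 = -4.60.

-4.60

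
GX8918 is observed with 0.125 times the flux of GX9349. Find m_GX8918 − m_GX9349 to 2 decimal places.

m_GX8918 − m_GX9349 = −2.5 log₁₀(F_GX8918/F_GX9349) = −2.5 log₁₀(0.125) = −2.5 × (-0.903) = 2.258.

2.26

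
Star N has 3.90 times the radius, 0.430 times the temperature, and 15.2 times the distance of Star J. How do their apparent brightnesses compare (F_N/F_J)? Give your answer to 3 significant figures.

0.00225

L_N/L_J = (R_N/R_J)²(T_N/T_J)⁴ = (3.90)² × (0.430)⁴ = 0.5200.
F_N/F_J = (L_N/L_J)/(d_N/d_J)² = 0.5200 / (15.2)² = 0.002251.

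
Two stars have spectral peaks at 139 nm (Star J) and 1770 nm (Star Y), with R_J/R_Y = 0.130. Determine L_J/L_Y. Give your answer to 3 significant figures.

Wien's law gives T ∝ 1/λ_max, so T_J/T_Y = λ_Y/λ_J = 1770/139 = 12.73.
Then L ∝ R²T⁴ gives L_J/L_Y = (0.130)² × (12.73)⁴ = 0.01690 × 2.629×10^4 = 444.3.

444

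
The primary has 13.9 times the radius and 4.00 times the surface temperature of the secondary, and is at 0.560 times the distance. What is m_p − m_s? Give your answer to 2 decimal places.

-12.99

L_p/L_s = (13.9)²(4.00)⁴ = 4.946×10^4.
F_p/F_s = (L_p/L_s)/(d_p/d_s)² = 4.946×10^4/0.3136 = 1.577×10^5.
m_p − m_s = −2.5 log₁₀(1.577×10^5) = -12.99.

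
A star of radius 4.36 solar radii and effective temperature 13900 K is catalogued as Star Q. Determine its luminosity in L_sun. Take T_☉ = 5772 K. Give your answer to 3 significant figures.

639 L_sun

L/L_☉ = (R/R_☉)² (T/T_☉)⁴ = (4.36)² × (13900/5772)⁴
       = 19.01 × (2.408)⁴ = 19.01 × 33.63 = 639.3.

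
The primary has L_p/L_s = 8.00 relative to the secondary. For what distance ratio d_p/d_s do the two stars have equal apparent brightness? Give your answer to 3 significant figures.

Equal flux requires L_p/d_p² = L_s/d_s², so d_p/d_s = √(L_p/L_s)
= √(8.00) = 2.828.

2.83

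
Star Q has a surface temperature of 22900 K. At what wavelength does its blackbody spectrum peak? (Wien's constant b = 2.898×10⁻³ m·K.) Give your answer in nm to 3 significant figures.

127 nm

λ_max = b/T = 2.898×10⁻³ / 22900 = 1.27×10^-7 m = 126.6 nm.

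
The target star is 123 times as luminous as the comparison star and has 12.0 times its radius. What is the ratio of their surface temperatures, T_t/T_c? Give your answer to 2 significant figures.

L ∝ R²T⁴ gives T ∝ (L/R²)^(1/4), so
T_t/T_c = (123 / 12.0²)^(1/4) = (0.8542)^(1/4) = 0.9614.

0.96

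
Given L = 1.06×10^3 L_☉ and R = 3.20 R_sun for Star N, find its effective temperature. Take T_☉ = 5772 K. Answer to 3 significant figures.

T/T_☉ = (L/L_☉)^(1/4) / (R/R_☉)^(1/2)
T = 5772 × (1.06×10^3)^(1/4) / √(3.20) = 5772 × 5.706 / 1.789 = 1.841×10^4 K.

1.84×10^4 K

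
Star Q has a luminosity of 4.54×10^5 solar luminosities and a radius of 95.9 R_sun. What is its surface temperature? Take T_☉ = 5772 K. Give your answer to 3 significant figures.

T/T_☉ = (L/L_☉)^(1/4) / (R/R_☉)^(1/2)
T = 5772 × (4.54×10^5)^(1/4) / √(95.9) = 5772 × 25.96 / 9.793 = 1.530×10^4 K.

1.53×10^4 K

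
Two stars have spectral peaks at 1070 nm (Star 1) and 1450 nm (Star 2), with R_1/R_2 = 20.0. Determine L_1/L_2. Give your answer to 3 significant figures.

1.35×10^3

Wien's law gives T ∝ 1/λ_max, so T_1/T_2 = λ_2/λ_1 = 1450/1070 = 1.355.
Then L ∝ R²T⁴ gives L_1/L_2 = (20.0)² × (1.355)⁴ = 400.0 × 3.372 = 1349.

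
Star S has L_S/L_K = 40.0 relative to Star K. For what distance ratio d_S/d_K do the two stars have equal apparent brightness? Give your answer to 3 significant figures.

6.32

Equal flux requires L_S/d_S² = L_K/d_K², so d_S/d_K = √(L_S/L_K)
= √(40.0) = 6.325.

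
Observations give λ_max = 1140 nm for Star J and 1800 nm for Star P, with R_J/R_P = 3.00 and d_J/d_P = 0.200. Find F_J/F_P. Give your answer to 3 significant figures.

1.40×10^3

Wien's law: T_J/T_P = λ_P/λ_J = 1800/1140 = 1.579.
L_J/L_P = (R_J/R_P)²(T_J/T_P)⁴ = (3.00)²(1.579)⁴ = 55.94.
F_J/F_P = (L_J/L_P)/(d_J/d_P)² = 55.94/(0.200)² = 1398.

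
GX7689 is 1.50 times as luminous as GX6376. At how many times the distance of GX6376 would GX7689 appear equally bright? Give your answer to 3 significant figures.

Equal flux requires L_GX7689/d_GX7689² = L_GX6376/d_GX6376², so d_GX7689/d_GX6376 = √(L_GX7689/L_GX6376)
= √(1.50) = 1.225.

1.22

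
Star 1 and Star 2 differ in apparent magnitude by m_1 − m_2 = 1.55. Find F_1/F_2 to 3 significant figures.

0.240

F_1/F_2 = 10^(−(m_1 − m_2)/2.5) = 10^(-1.55/2.5) = 10^-0.620 = 0.2399.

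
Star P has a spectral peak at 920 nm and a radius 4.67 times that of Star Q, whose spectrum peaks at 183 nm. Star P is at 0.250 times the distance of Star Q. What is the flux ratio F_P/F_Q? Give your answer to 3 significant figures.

Wien's law: T_P/T_Q = λ_Q/λ_P = 183/920 = 0.1989.
L_P/L_Q = (R_P/R_Q)²(T_P/T_Q)⁴ = (4.67)²(0.1989)⁴ = 0.03414.
F_P/F_Q = (L_P/L_Q)/(d_P/d_Q)² = 0.03414/(0.250)² = 0.5463.

0.546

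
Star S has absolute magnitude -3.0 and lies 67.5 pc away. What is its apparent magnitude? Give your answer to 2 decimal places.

1.15

m = M + 5 log₁₀(d/10 pc) = -3.0 + 5 log₁₀(67.5/10)
  = -3.0 + 5 × 0.829 = -3.0 + 4.15 = 1.15.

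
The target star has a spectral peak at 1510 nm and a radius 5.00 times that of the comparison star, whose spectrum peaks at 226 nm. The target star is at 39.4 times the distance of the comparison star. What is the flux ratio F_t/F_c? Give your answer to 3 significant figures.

Wien's law: T_t/T_c = λ_c/λ_t = 226/1510 = 0.1497.
L_t/L_c = (R_t/R_c)²(T_t/T_c)⁴ = (5.00)²(0.1497)⁴ = 0.01254.
F_t/F_c = (L_t/L_c)/(d_t/d_c)² = 0.01254/(39.4)² = 8.081×10^-6.

8.08×10^-6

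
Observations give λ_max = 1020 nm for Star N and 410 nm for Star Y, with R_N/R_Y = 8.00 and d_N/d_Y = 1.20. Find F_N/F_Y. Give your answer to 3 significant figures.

1.16

Wien's law: T_N/T_Y = λ_Y/λ_N = 410/1020 = 0.4020.
L_N/L_Y = (R_N/R_Y)²(T_N/T_Y)⁴ = (8.00)²(0.4020)⁴ = 1.671.
F_N/F_Y = (L_N/L_Y)/(d_N/d_Y)² = 1.671/(1.20)² = 1.160.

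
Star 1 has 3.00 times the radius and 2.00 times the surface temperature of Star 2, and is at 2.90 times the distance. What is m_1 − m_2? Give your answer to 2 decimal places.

L_1/L_2 = (3.00)²(2.00)⁴ = 144.0.
F_1/F_2 = (L_1/L_2)/(d_1/d_2)² = 144.0/8.410 = 17.12.
m_1 − m_2 = −2.5 log₁₀(17.12) = -3.08.

-3.08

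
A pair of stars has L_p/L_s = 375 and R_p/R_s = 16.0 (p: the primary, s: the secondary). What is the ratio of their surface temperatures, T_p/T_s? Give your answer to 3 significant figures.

L ∝ R²T⁴ gives T ∝ (L/R²)^(1/4), so
T_p/T_s = (375 / 16.0²)^(1/4) = (1.465)^(1/4) = 1.100.

1.10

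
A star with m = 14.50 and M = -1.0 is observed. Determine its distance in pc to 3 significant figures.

m − M = 5 log₁₀(d/10 pc)
14.50 − (-1.0) = 15.50 = 5 log₁₀(d/10)
d = 10 × 10^(15.50/5) = 10 × 10^3.100 = 1.259×10^4 pc.

1.26×10^4 pc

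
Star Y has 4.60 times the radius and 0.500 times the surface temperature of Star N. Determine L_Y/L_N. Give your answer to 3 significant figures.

From the Stefan–Boltzmann law, L ∝ R²T⁴, so
L_Y/L_N = (R_Y/R_N)² (T_Y/T_N)⁴ = (4.60)² × (0.500)⁴ = 21.16 × 0.06250 = 1.322.

1.32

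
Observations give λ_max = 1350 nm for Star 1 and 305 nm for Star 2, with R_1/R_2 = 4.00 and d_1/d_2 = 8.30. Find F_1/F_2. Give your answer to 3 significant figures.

6.05×10^-4

Wien's law: T_1/T_2 = λ_2/λ_1 = 305/1350 = 0.2259.
L_1/L_2 = (R_1/R_2)²(T_1/T_2)⁴ = (4.00)²(0.2259)⁴ = 0.04169.
F_1/F_2 = (L_1/L_2)/(d_1/d_2)² = 0.04169/(8.30)² = 6.051×10^-4.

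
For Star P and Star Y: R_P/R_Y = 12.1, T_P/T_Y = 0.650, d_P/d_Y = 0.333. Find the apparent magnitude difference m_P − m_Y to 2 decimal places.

L_P/L_Y = (12.1)²(0.650)⁴ = 26.14.
F_P/F_Y = (L_P/L_Y)/(d_P/d_Y)² = 26.14/0.1109 = 235.7.
m_P − m_Y = −2.5 log₁₀(235.7) = -5.93.

-5.93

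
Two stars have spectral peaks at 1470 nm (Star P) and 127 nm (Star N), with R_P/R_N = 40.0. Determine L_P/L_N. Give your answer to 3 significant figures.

Wien's law gives T ∝ 1/λ_max, so T_P/T_N = λ_N/λ_P = 127/1470 = 0.08639.
Then L ∝ R²T⁴ gives L_P/L_N = (40.0)² × (0.08639)⁴ = 1600 × 5.571×10^-5 = 0.08914.

0.0891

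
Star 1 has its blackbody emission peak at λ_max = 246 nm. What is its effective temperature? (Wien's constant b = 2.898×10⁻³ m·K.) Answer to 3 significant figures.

T = b/λ_max = 2.898×10⁻³ / (246×10⁻⁹) = 1.178×10^4 K.

1.18×10^4 K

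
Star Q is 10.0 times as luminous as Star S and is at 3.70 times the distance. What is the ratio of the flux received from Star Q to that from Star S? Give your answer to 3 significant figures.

F = L/(4πd²), so F_Q/F_S = (L_Q/L_S) / (d_Q/d_S)²
= 10.0 / (3.70)² = 10.0 / 13.69 = 0.7305.

0.730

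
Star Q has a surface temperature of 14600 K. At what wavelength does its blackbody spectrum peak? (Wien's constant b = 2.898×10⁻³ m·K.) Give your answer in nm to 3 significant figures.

λ_max = b/T = 2.898×10⁻³ / 14600 = 1.98×10^-7 m = 198.5 nm.

198 nm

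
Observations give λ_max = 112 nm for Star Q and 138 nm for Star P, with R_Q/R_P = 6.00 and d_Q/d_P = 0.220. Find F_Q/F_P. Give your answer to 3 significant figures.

1.71×10^3

Wien's law: T_Q/T_P = λ_P/λ_Q = 138/112 = 1.232.
L_Q/L_P = (R_Q/R_P)²(T_Q/T_P)⁴ = (6.00)²(1.232)⁴ = 82.97.
F_Q/F_P = (L_Q/L_P)/(d_Q/d_P)² = 82.97/(0.220)² = 1714.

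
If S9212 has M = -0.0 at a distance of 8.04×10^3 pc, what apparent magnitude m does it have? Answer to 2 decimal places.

14.53

m = M + 5 log₁₀(d/10 pc) = -0.0 + 5 log₁₀(8.04×10^3/10)
  = -0.0 + 5 × 2.905 = -0.0 + 14.53 = 14.53.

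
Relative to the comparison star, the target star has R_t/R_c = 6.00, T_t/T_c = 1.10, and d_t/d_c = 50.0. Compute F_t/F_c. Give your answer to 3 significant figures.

0.0211

L_t/L_c = (R_t/R_c)²(T_t/T_c)⁴ = (6.00)² × (1.10)⁴ = 52.71.
F_t/F_c = (L_t/L_c)/(d_t/d_c)² = 52.71 / (50.0)² = 0.02108.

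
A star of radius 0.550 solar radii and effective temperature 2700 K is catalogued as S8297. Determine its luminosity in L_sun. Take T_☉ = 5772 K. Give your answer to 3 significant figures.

L/L_☉ = (R/R_☉)² (T/T_☉)⁴ = (0.550)² × (2700/5772)⁴
       = 0.3025 × (0.4678)⁴ = 0.3025 × 0.04788 = 0.01448.

0.0145 L_sun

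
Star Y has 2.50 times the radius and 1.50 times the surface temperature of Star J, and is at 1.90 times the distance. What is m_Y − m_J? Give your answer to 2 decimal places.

L_Y/L_J = (2.50)²(1.50)⁴ = 31.64.
F_Y/F_J = (L_Y/L_J)/(d_Y/d_J)² = 31.64/3.610 = 8.765.
m_Y − m_J = −2.5 log₁₀(8.765) = -2.36.

-2.36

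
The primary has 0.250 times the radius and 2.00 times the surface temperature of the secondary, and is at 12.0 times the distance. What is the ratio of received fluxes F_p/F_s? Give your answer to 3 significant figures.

0.00694

L_p/L_s = (R_p/R_s)²(T_p/T_s)⁴ = (0.250)² × (2.00)⁴ = 1.000.
F_p/F_s = (L_p/L_s)/(d_p/d_s)² = 1.000 / (12.0)² = 0.006944.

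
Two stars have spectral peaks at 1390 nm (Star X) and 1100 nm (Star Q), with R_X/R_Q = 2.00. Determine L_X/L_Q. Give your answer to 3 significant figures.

Wien's law gives T ∝ 1/λ_max, so T_X/T_Q = λ_Q/λ_X = 1100/1390 = 0.7914.
Then L ∝ R²T⁴ gives L_X/L_Q = (2.00)² × (0.7914)⁴ = 4.000 × 0.3922 = 1.569.

1.57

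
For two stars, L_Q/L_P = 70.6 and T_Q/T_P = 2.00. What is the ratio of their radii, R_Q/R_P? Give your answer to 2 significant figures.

2.1

L ∝ R²T⁴ gives R ∝ √L / T², so
R_Q/R_P = √(70.6) / (2.00)² = 8.402 / 4.000 = 2.101.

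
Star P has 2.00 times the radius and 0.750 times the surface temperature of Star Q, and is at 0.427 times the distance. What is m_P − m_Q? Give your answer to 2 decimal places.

-2.10

L_P/L_Q = (2.00)²(0.750)⁴ = 1.266.
F_P/F_Q = (L_P/L_Q)/(d_P/d_Q)² = 1.266/0.1823 = 6.941.
m_P − m_Q = −2.5 log₁₀(6.941) = -2.10.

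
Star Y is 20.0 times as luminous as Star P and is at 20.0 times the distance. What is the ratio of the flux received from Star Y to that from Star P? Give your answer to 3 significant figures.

F = L/(4πd²), so F_Y/F_P = (L_Y/L_P) / (d_Y/d_P)²
= 20.0 / (20.0)² = 20.0 / 400.0 = 0.05000.

0.0500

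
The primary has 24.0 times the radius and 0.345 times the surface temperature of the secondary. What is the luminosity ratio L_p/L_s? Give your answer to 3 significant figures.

8.16

From the Stefan–Boltzmann law, L ∝ R²T⁴, so
L_p/L_s = (R_p/R_s)² (T_p/T_s)⁴ = (24.0)² × (0.345)⁴ = 576.0 × 0.01417 = 8.160.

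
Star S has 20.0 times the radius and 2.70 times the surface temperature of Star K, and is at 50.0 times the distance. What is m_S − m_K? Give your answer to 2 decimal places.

-2.32

L_S/L_K = (20.0)²(2.70)⁴ = 2.126×10^4.
F_S/F_K = (L_S/L_K)/(d_S/d_K)² = 2.126×10^4/2500 = 8.503.
m_S − m_K = −2.5 log₁₀(8.503) = -2.32.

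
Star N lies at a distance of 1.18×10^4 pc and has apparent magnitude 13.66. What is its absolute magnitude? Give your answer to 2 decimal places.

M = m − 5 log₁₀(d/10 pc) = 13.66 − 5 log₁₀(1.18×10^4/10)
  = 13.66 − 5 × 3.072 = 13.66 − 15.36 = -1.70.

-1.70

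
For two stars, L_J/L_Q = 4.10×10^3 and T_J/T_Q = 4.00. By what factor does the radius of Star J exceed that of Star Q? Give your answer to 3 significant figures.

4.00

L ∝ R²T⁴ gives R ∝ √L / T², so
R_J/R_Q = √(4.10×10^3) / (4.00)² = 64.03 / 16.00 = 4.002.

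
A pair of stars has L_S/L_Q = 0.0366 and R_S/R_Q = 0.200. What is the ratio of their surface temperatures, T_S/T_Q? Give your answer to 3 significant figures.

L ∝ R²T⁴ gives T ∝ (L/R²)^(1/4), so
T_S/T_Q = (0.0366 / 0.200²)^(1/4) = (0.9150)^(1/4) = 0.9780.

0.978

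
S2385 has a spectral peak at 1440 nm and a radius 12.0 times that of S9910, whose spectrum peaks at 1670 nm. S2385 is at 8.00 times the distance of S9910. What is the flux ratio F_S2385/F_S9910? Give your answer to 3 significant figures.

Wien's law: T_S2385/T_S9910 = λ_S9910/λ_S2385 = 1670/1440 = 1.160.
L_S2385/L_S9910 = (R_S2385/R_S9910)²(T_S2385/T_S9910)⁴ = (12.0)²(1.160)⁴ = 260.5.
F_S2385/F_S9910 = (L_S2385/L_S9910)/(d_S2385/d_S9910)² = 260.5/(8.00)² = 4.070.

4.07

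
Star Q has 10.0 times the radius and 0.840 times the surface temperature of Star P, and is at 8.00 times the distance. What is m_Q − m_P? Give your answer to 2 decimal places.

L_Q/L_P = (10.0)²(0.840)⁴ = 49.79.
F_Q/F_P = (L_Q/L_P)/(d_Q/d_P)² = 49.79/64.00 = 0.7779.
m_Q − m_P = −2.5 log₁₀(0.7779) = 0.27.

0.27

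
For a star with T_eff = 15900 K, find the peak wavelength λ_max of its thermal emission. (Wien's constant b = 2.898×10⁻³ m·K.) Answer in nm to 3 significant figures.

λ_max = b/T = 2.898×10⁻³ / 15900 = 1.82×10^-7 m = 182.3 nm.

182 nm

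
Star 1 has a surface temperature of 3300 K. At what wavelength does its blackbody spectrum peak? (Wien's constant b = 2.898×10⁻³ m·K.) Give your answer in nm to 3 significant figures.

878 nm

λ_max = b/T = 2.898×10⁻³ / 3300 = 8.78×10^-7 m = 878.2 nm.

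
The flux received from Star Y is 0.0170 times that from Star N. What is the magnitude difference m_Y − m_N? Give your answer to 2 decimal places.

m_Y − m_N = −2.5 log₁₀(F_Y/F_N) = −2.5 log₁₀(0.0170) = −2.5 × (-1.770) = 4.424.

4.42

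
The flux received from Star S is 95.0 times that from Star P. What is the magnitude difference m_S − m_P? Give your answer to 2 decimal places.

m_S − m_P = −2.5 log₁₀(F_S/F_P) = −2.5 log₁₀(95.0) = −2.5 × (1.978) = -4.944.

-4.94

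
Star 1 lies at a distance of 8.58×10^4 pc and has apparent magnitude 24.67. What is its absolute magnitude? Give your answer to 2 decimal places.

5.00

M = m − 5 log₁₀(d/10 pc) = 24.67 − 5 log₁₀(8.58×10^4/10)
  = 24.67 − 5 × 3.933 = 24.67 − 19.67 = 5.00.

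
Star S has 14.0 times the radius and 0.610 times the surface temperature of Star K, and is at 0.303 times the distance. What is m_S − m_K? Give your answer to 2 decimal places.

-6.18

L_S/L_K = (14.0)²(0.610)⁴ = 27.14.
F_S/F_K = (L_S/L_K)/(d_S/d_K)² = 27.14/0.09181 = 295.6.
m_S − m_K = −2.5 log₁₀(295.6) = -6.18.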